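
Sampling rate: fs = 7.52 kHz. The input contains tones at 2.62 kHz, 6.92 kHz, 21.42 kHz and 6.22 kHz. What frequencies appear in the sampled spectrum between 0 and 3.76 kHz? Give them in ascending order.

0.6 kHz, 1.14 kHz, 1.3 kHz, 2.62 kHz

fs/2 = 3.76 kHz.
2.62 kHz ≤ fs/2 = 3.76 kHz, passes unchanged.
6.92 kHz > fs/2 = 3.76 kHz, folds to fs − 6.92 kHz = 0.6 kHz.
21.42 kHz mod fs = 6.38 kHz.
6.38 kHz > fs/2 = 3.76 kHz, folds to fs − 6.38 kHz = 1.14 kHz.
6.22 kHz > fs/2 = 3.76 kHz, folds to fs − 6.22 kHz = 1.3 kHz.
Distinct values: {0.6 kHz, 1.14 kHz, 1.3 kHz, 2.62 kHz}.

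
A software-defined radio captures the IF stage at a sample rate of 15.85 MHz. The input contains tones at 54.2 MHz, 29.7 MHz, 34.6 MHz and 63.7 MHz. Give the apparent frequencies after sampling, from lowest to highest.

0.3 MHz, 2 MHz, 2.9 MHz, 6.65 MHz

fs/2 = 7.925 MHz.
54.2 MHz mod fs = 6.65 MHz.
6.65 MHz ≤ fs/2 = 7.925 MHz, appears at 6.65 MHz.
29.7 MHz mod fs = 13.85 MHz.
13.85 MHz > fs/2 = 7.925 MHz, folds to fs − 13.85 MHz = 2 MHz.
34.6 MHz mod fs = 2.9 MHz.
2.9 MHz ≤ fs/2 = 7.925 MHz, appears at 2.9 MHz.
63.7 MHz mod fs = 0.3 MHz.
0.3 MHz ≤ fs/2 = 7.925 MHz, appears at 0.3 MHz.
Distinct values: {0.3 MHz, 2 MHz, 2.9 MHz, 6.65 MHz}.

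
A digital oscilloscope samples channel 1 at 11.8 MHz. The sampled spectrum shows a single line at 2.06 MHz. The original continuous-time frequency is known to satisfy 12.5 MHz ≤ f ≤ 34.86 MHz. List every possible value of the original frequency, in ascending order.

13.86 MHz, 21.54 MHz, 25.66 MHz, 33.34 MHz

Frequencies that alias to 2.06 MHz are k·fs ± 2.06 MHz for integer k ≥ 0.
k=0: 2.06 MHz.
k=1: 9.74 MHz, 13.86 MHz.
k=2: 21.54 MHz, 25.66 MHz.
k=3: 33.34 MHz, 37.46 MHz.
k=4: 45.14 MHz, 49.26 MHz.
Within [12.5 MHz, 34.86 MHz]: 13.86 MHz, 21.54 MHz, 25.66 MHz, 33.34 MHz.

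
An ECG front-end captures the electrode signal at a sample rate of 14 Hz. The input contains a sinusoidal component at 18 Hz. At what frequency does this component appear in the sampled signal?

4 Hz

18 Hz mod fs = 4 Hz.
4 Hz ≤ fs/2 = 7 Hz, appears at 4 Hz.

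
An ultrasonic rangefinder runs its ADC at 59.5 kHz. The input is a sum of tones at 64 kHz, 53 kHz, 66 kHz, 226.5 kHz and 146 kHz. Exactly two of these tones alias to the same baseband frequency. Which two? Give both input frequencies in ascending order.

53 kHz, 66 kHz

fs/2 = 29.75 kHz.
64 kHz mod fs = 4.5 kHz.
4.5 kHz ≤ fs/2 = 29.75 kHz, appears at 4.5 kHz.
53 kHz > fs/2 = 29.75 kHz, folds to fs − 53 kHz = 6.5 kHz.
66 kHz mod fs = 6.5 kHz.
6.5 kHz ≤ fs/2 = 29.75 kHz, appears at 6.5 kHz.
226.5 kHz mod fs = 48 kHz.
48 kHz > fs/2 = 29.75 kHz, folds to fs − 48 kHz = 11.5 kHz.
146 kHz mod fs = 27 kHz.
27 kHz ≤ fs/2 = 29.75 kHz, appears at 27 kHz.
53 kHz and 66 kHz both map to 6.5 kHz.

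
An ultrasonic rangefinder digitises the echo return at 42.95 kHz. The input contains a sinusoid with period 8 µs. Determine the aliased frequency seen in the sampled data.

T = 8 µs → f = 1/T = 125 kHz.
125 kHz mod fs = 39.1 kHz.
39.1 kHz > fs/2 = 21.475 kHz, folds to fs − 39.1 kHz = 3.85 kHz.

3.85 kHz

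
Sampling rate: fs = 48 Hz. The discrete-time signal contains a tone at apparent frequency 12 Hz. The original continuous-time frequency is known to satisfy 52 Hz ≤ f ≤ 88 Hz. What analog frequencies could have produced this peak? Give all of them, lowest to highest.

Frequencies that alias to 12 Hz are k·fs ± 12 Hz for integer k ≥ 0.
k=0: 12 Hz.
k=1: 36 Hz, 60 Hz.
k=2: 84 Hz, 108 Hz.
k=3: 132 Hz, 156 Hz.
Within [52 Hz, 88 Hz]: 60 Hz, 84 Hz.

60 Hz, 84 Hz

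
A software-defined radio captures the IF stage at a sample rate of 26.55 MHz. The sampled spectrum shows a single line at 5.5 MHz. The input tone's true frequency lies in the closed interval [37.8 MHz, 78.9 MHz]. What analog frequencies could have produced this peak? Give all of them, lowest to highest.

Frequencies that alias to 5.5 MHz are k·fs ± 5.5 MHz for integer k ≥ 0.
k=0: 5.5 MHz.
k=1: 21.05 MHz, 32.05 MHz.
k=2: 47.6 MHz, 58.6 MHz.
k=3: 74.15 MHz, 85.15 MHz.
k=4: 100.7 MHz, 111.7 MHz.
Within [37.8 MHz, 78.9 MHz]: 47.6 MHz, 58.6 MHz, 74.15 MHz.

47.6 MHz, 58.6 MHz, 74.15 MHz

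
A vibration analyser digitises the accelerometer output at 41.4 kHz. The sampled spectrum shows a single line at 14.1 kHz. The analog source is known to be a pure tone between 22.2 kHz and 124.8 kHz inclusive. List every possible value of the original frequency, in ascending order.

Frequencies that alias to 14.1 kHz are k·fs ± 14.1 kHz for integer k ≥ 0.
k=0: 14.1 kHz.
k=1: 27.3 kHz, 55.5 kHz.
k=2: 68.7 kHz, 96.9 kHz.
k=3: 110.1 kHz, 138.3 kHz.
k=4: 151.5 kHz, 179.7 kHz.
Within [22.2 kHz, 124.8 kHz]: 27.3 kHz, 55.5 kHz, 68.7 kHz, 96.9 kHz, 110.1 kHz.

27.3 kHz, 55.5 kHz, 68.7 kHz, 96.9 kHz, 110.1 kHz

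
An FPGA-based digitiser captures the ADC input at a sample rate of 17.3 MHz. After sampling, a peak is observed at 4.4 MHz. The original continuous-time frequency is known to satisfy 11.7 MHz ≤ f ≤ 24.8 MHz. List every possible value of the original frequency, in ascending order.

12.9 MHz, 21.7 MHz

Frequencies that alias to 4.4 MHz are k·fs ± 4.4 MHz for integer k ≥ 0.
k=0: 4.4 MHz.
k=1: 12.9 MHz, 21.7 MHz.
k=2: 30.2 MHz, 39 MHz.
Within [11.7 MHz, 24.8 MHz]: 12.9 MHz, 21.7 MHz.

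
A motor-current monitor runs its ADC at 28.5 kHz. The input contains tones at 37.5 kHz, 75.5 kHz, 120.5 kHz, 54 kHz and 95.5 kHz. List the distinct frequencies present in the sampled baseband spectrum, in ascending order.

fs/2 = 14.25 kHz.
37.5 kHz mod fs = 9 kHz.
9 kHz ≤ fs/2 = 14.25 kHz, appears at 9 kHz.
75.5 kHz mod fs = 18.5 kHz.
18.5 kHz > fs/2 = 14.25 kHz, folds to fs − 18.5 kHz = 10 kHz.
120.5 kHz mod fs = 6.5 kHz.
6.5 kHz ≤ fs/2 = 14.25 kHz, appears at 6.5 kHz.
54 kHz mod fs = 25.5 kHz.
25.5 kHz > fs/2 = 14.25 kHz, folds to fs − 25.5 kHz = 3 kHz.
95.5 kHz mod fs = 10 kHz.
10 kHz ≤ fs/2 = 14.25 kHz, appears at 10 kHz.
Distinct values: {3 kHz, 6.5 kHz, 9 kHz, 10 kHz}.

3 kHz, 6.5 kHz, 9 kHz, 10 kHz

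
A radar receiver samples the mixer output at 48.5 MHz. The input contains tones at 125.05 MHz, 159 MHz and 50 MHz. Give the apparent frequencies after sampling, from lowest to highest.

1.5 MHz, 13.5 MHz, 20.45 MHz

fs/2 = 24.25 MHz.
125.05 MHz mod fs = 28.05 MHz.
28.05 MHz > fs/2 = 24.25 MHz, folds to fs − 28.05 MHz = 20.45 MHz.
159 MHz mod fs = 13.5 MHz.
13.5 MHz ≤ fs/2 = 24.25 MHz, appears at 13.5 MHz.
50 MHz mod fs = 1.5 MHz.
1.5 MHz ≤ fs/2 = 24.25 MHz, appears at 1.5 MHz.
Distinct values: {1.5 MHz, 13.5 MHz, 20.45 MHz}.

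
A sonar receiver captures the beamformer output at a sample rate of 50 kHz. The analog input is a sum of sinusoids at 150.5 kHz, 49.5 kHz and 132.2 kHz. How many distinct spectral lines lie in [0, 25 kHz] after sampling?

fs/2 = 25 kHz.
150.5 kHz mod fs = 0.5 kHz.
0.5 kHz ≤ fs/2 = 25 kHz, appears at 0.5 kHz.
49.5 kHz > fs/2 = 25 kHz, folds to fs − 49.5 kHz = 0.5 kHz.
132.2 kHz mod fs = 32.2 kHz.
32.2 kHz > fs/2 = 25 kHz, folds to fs − 32.2 kHz = 17.8 kHz.
Distinct values: {0.5 kHz, 17.8 kHz} → 2.

2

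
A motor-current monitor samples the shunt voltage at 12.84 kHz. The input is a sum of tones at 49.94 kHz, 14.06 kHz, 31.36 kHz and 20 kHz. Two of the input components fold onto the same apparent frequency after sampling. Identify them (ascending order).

fs/2 = 6.42 kHz.
49.94 kHz mod fs = 11.42 kHz.
11.42 kHz > fs/2 = 6.42 kHz, folds to fs − 11.42 kHz = 1.42 kHz.
14.06 kHz mod fs = 1.22 kHz.
1.22 kHz ≤ fs/2 = 6.42 kHz, appears at 1.22 kHz.
31.36 kHz mod fs = 5.68 kHz.
5.68 kHz ≤ fs/2 = 6.42 kHz, appears at 5.68 kHz.
20 kHz mod fs = 7.16 kHz.
7.16 kHz > fs/2 = 6.42 kHz, folds to fs − 7.16 kHz = 5.68 kHz.
20 kHz and 31.36 kHz both map to 5.68 kHz.

20 kHz, 31.36 kHz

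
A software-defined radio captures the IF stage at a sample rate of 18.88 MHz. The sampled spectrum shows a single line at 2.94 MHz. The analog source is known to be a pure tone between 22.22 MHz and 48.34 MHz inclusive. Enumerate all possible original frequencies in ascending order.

34.82 MHz, 40.7 MHz

Frequencies that alias to 2.94 MHz are k·fs ± 2.94 MHz for integer k ≥ 0.
k=0: 2.94 MHz.
k=1: 15.94 MHz, 21.82 MHz.
k=2: 34.82 MHz, 40.7 MHz.
k=3: 53.7 MHz, 59.58 MHz.
Within [22.22 MHz, 48.34 MHz]: 34.82 MHz, 40.7 MHz.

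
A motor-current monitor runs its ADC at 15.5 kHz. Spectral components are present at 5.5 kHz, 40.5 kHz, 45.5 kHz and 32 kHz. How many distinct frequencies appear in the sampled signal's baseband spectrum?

fs/2 = 7.75 kHz.
5.5 kHz ≤ fs/2 = 7.75 kHz, passes unchanged.
40.5 kHz mod fs = 9.5 kHz.
9.5 kHz > fs/2 = 7.75 kHz, folds to fs − 9.5 kHz = 6 kHz.
45.5 kHz mod fs = 14.5 kHz.
14.5 kHz > fs/2 = 7.75 kHz, folds to fs − 14.5 kHz = 1 kHz.
32 kHz mod fs = 1 kHz.
1 kHz ≤ fs/2 = 7.75 kHz, appears at 1 kHz.
Distinct values: {1 kHz, 5.5 kHz, 6 kHz} → 3.

3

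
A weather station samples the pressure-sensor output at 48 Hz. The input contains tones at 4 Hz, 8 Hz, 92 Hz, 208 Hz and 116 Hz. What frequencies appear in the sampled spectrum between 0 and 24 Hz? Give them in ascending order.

4 Hz, 8 Hz, 16 Hz, 20 Hz

fs/2 = 24 Hz.
4 Hz ≤ fs/2 = 24 Hz, passes unchanged.
8 Hz ≤ fs/2 = 24 Hz, passes unchanged.
92 Hz mod fs = 44 Hz.
44 Hz > fs/2 = 24 Hz, folds to fs − 44 Hz = 4 Hz.
208 Hz mod fs = 16 Hz.
16 Hz ≤ fs/2 = 24 Hz, appears at 16 Hz.
116 Hz mod fs = 20 Hz.
20 Hz ≤ fs/2 = 24 Hz, appears at 20 Hz.
Distinct values: {4 Hz, 8 Hz, 16 Hz, 20 Hz}.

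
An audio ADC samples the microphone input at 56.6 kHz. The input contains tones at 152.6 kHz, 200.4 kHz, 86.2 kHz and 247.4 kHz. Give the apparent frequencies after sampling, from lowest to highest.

fs/2 = 28.3 kHz.
152.6 kHz mod fs = 39.4 kHz.
39.4 kHz > fs/2 = 28.3 kHz, folds to fs − 39.4 kHz = 17.2 kHz.
200.4 kHz mod fs = 30.6 kHz.
30.6 kHz > fs/2 = 28.3 kHz, folds to fs − 30.6 kHz = 26 kHz.
86.2 kHz mod fs = 29.6 kHz.
29.6 kHz > fs/2 = 28.3 kHz, folds to fs − 29.6 kHz = 27 kHz.
247.4 kHz mod fs = 21 kHz.
21 kHz ≤ fs/2 = 28.3 kHz, appears at 21 kHz.
Distinct values: {17.2 kHz, 21 kHz, 26 kHz, 27 kHz}.

17.2 kHz, 21 kHz, 26 kHz, 27 kHz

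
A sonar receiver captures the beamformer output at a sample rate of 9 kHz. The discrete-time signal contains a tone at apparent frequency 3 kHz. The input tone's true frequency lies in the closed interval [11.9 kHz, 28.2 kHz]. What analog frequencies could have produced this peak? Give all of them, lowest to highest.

12 kHz, 15 kHz, 21 kHz, 24 kHz

Frequencies that alias to 3 kHz are k·fs ± 3 kHz for integer k ≥ 0.
k=0: 3 kHz.
k=1: 6 kHz, 12 kHz.
k=2: 15 kHz, 21 kHz.
k=3: 24 kHz, 30 kHz.
k=4: 33 kHz, 39 kHz.
Within [11.9 kHz, 28.2 kHz]: 12 kHz, 15 kHz, 21 kHz, 24 kHz.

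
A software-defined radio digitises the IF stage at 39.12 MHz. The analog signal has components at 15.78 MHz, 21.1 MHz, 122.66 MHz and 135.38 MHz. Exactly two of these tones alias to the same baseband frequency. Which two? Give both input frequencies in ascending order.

21.1 MHz, 135.38 MHz

fs/2 = 19.56 MHz.
15.78 MHz ≤ fs/2 = 19.56 MHz, passes unchanged.
21.1 MHz > fs/2 = 19.56 MHz, folds to fs − 21.1 MHz = 18.02 MHz.
122.66 MHz mod fs = 5.3 MHz.
5.3 MHz ≤ fs/2 = 19.56 MHz, appears at 5.3 MHz.
135.38 MHz mod fs = 18.02 MHz.
18.02 MHz ≤ fs/2 = 19.56 MHz, appears at 18.02 MHz.
21.1 MHz and 135.38 MHz both map to 18.02 MHz.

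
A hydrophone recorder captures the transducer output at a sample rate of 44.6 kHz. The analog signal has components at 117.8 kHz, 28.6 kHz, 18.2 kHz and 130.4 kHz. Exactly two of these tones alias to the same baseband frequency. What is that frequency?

fs/2 = 22.3 kHz.
117.8 kHz mod fs = 28.6 kHz.
28.6 kHz > fs/2 = 22.3 kHz, folds to fs − 28.6 kHz = 16 kHz.
28.6 kHz > fs/2 = 22.3 kHz, folds to fs − 28.6 kHz = 16 kHz.
18.2 kHz ≤ fs/2 = 22.3 kHz, passes unchanged.
130.4 kHz mod fs = 41.2 kHz.
41.2 kHz > fs/2 = 22.3 kHz, folds to fs − 41.2 kHz = 3.4 kHz.
28.6 kHz and 117.8 kHz both map to 16 kHz.

16 kHz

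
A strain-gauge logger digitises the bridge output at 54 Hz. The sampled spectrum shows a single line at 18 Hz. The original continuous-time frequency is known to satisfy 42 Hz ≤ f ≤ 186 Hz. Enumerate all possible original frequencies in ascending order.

72 Hz, 90 Hz, 126 Hz, 144 Hz, 180 Hz

Frequencies that alias to 18 Hz are k·fs ± 18 Hz for integer k ≥ 0.
k=0: 18 Hz.
k=1: 36 Hz, 72 Hz.
k=2: 90 Hz, 126 Hz.
k=3: 144 Hz, 180 Hz.
k=4: 198 Hz, 234 Hz.
Within [42 Hz, 186 Hz]: 72 Hz, 90 Hz, 126 Hz, 144 Hz, 180 Hz.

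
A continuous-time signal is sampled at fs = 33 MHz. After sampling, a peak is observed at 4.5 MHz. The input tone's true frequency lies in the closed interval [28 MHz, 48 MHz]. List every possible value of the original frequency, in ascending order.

Frequencies that alias to 4.5 MHz are k·fs ± 4.5 MHz for integer k ≥ 0.
k=0: 4.5 MHz.
k=1: 28.5 MHz, 37.5 MHz.
k=2: 61.5 MHz, 70.5 MHz.
Within [28 MHz, 48 MHz]: 28.5 MHz, 37.5 MHz.

28.5 MHz, 37.5 MHz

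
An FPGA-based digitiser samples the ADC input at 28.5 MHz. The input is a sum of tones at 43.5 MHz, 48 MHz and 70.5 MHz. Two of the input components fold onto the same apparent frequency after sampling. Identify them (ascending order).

fs/2 = 14.25 MHz.
43.5 MHz mod fs = 15 MHz.
15 MHz > fs/2 = 14.25 MHz, folds to fs − 15 MHz = 13.5 MHz.
48 MHz mod fs = 19.5 MHz.
19.5 MHz > fs/2 = 14.25 MHz, folds to fs − 19.5 MHz = 9 MHz.
70.5 MHz mod fs = 13.5 MHz.
13.5 MHz ≤ fs/2 = 14.25 MHz, appears at 13.5 MHz.
43.5 MHz and 70.5 MHz both map to 13.5 MHz.

43.5 MHz, 70.5 MHz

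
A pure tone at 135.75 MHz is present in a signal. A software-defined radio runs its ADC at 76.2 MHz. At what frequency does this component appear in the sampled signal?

16.65 MHz

135.75 MHz mod fs = 59.55 MHz.
59.55 MHz > fs/2 = 38.1 MHz, folds to fs − 59.55 MHz = 16.65 MHz.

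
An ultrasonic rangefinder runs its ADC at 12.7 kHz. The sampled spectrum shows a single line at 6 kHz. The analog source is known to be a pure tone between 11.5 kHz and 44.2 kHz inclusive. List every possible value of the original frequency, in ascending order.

18.7 kHz, 19.4 kHz, 31.4 kHz, 32.1 kHz, 44.1 kHz

Frequencies that alias to 6 kHz are k·fs ± 6 kHz for integer k ≥ 0.
k=0: 6 kHz.
k=1: 6.7 kHz, 18.7 kHz.
k=2: 19.4 kHz, 31.4 kHz.
k=3: 32.1 kHz, 44.1 kHz.
k=4: 44.8 kHz, 56.8 kHz.
Within [11.5 kHz, 44.2 kHz]: 18.7 kHz, 19.4 kHz, 31.4 kHz, 32.1 kHz, 44.1 kHz.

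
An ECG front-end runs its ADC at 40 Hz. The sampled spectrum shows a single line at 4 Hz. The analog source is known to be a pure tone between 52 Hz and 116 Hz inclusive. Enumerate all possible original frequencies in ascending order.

Frequencies that alias to 4 Hz are k·fs ± 4 Hz for integer k ≥ 0.
k=0: 4 Hz.
k=1: 36 Hz, 44 Hz.
k=2: 76 Hz, 84 Hz.
k=3: 116 Hz, 124 Hz.
k=4: 156 Hz, 164 Hz.
Within [52 Hz, 116 Hz]: 76 Hz, 84 Hz, 116 Hz.

76 Hz, 84 Hz, 116 Hz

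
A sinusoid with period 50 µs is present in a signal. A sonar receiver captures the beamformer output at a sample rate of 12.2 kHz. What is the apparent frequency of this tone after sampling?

4.4 kHz

T = 50 µs → f = 1/T = 20 kHz.
20 kHz mod fs = 7.8 kHz.
7.8 kHz > fs/2 = 6.1 kHz, folds to fs − 7.8 kHz = 4.4 kHz.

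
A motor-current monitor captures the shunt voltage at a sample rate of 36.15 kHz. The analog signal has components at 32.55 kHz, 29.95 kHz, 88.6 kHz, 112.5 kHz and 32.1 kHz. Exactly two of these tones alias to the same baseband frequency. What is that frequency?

4.05 kHz

fs/2 = 18.075 kHz.
32.55 kHz > fs/2 = 18.075 kHz, folds to fs − 32.55 kHz = 3.6 kHz.
29.95 kHz > fs/2 = 18.075 kHz, folds to fs − 29.95 kHz = 6.2 kHz.
88.6 kHz mod fs = 16.3 kHz.
16.3 kHz ≤ fs/2 = 18.075 kHz, appears at 16.3 kHz.
112.5 kHz mod fs = 4.05 kHz.
4.05 kHz ≤ fs/2 = 18.075 kHz, appears at 4.05 kHz.
32.1 kHz > fs/2 = 18.075 kHz, folds to fs − 32.1 kHz = 4.05 kHz.
32.1 kHz and 112.5 kHz both map to 4.05 kHz.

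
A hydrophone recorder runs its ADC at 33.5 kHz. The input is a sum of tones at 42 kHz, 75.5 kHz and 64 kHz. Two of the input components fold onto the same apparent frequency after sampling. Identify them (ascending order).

42 kHz, 75.5 kHz

fs/2 = 16.75 kHz.
42 kHz mod fs = 8.5 kHz.
8.5 kHz ≤ fs/2 = 16.75 kHz, appears at 8.5 kHz.
75.5 kHz mod fs = 8.5 kHz.
8.5 kHz ≤ fs/2 = 16.75 kHz, appears at 8.5 kHz.
64 kHz mod fs = 30.5 kHz.
30.5 kHz > fs/2 = 16.75 kHz, folds to fs − 30.5 kHz = 3 kHz.
42 kHz and 75.5 kHz both map to 8.5 kHz.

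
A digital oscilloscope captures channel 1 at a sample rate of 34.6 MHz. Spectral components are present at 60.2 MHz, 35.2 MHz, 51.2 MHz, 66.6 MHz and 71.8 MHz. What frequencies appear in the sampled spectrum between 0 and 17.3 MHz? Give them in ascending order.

0.6 MHz, 2.6 MHz, 9 MHz, 16.6 MHz

fs/2 = 17.3 MHz.
60.2 MHz mod fs = 25.6 MHz.
25.6 MHz > fs/2 = 17.3 MHz, folds to fs − 25.6 MHz = 9 MHz.
35.2 MHz mod fs = 0.6 MHz.
0.6 MHz ≤ fs/2 = 17.3 MHz, appears at 0.6 MHz.
51.2 MHz mod fs = 16.6 MHz.
16.6 MHz ≤ fs/2 = 17.3 MHz, appears at 16.6 MHz.
66.6 MHz mod fs = 32 MHz.
32 MHz > fs/2 = 17.3 MHz, folds to fs − 32 MHz = 2.6 MHz.
71.8 MHz mod fs = 2.6 MHz.
2.6 MHz ≤ fs/2 = 17.3 MHz, appears at 2.6 MHz.
Distinct values: {0.6 MHz, 2.6 MHz, 9 MHz, 16.6 MHz}.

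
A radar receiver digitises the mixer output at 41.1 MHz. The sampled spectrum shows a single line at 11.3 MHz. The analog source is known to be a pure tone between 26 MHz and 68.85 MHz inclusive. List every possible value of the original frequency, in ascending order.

29.8 MHz, 52.4 MHz

Frequencies that alias to 11.3 MHz are k·fs ± 11.3 MHz for integer k ≥ 0.
k=0: 11.3 MHz.
k=1: 29.8 MHz, 52.4 MHz.
k=2: 70.9 MHz, 93.5 MHz.
Within [26 MHz, 68.85 MHz]: 29.8 MHz, 52.4 MHz.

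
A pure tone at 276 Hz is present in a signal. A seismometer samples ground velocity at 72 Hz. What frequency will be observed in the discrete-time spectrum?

12 Hz

276 Hz mod fs = 60 Hz.
60 Hz > fs/2 = 36 Hz, folds to fs − 60 Hz = 12 Hz.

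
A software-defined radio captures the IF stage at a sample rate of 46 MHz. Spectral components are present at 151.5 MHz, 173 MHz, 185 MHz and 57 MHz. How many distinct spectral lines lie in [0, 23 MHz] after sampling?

fs/2 = 23 MHz.
151.5 MHz mod fs = 13.5 MHz.
13.5 MHz ≤ fs/2 = 23 MHz, appears at 13.5 MHz.
173 MHz mod fs = 35 MHz.
35 MHz > fs/2 = 23 MHz, folds to fs − 35 MHz = 11 MHz.
185 MHz mod fs = 1 MHz.
1 MHz ≤ fs/2 = 23 MHz, appears at 1 MHz.
57 MHz mod fs = 11 MHz.
11 MHz ≤ fs/2 = 23 MHz, appears at 11 MHz.
Distinct values: {1 MHz, 11 MHz, 13.5 MHz} → 3.

3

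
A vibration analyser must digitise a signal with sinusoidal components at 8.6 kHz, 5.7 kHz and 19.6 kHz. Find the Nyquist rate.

Highest-frequency component: 19.6 kHz.
Nyquist rate = 2 × 19.6 kHz = 39.2 kHz.

39.2 kHz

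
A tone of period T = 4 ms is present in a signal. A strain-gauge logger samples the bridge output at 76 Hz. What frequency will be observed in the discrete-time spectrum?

T = 4 ms → f = 1/T = 250 Hz.
250 Hz mod fs = 22 Hz.
22 Hz ≤ fs/2 = 38 Hz, appears at 22 Hz.

22 Hz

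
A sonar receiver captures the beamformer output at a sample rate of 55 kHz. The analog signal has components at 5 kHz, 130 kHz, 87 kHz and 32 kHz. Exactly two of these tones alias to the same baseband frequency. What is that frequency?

fs/2 = 27.5 kHz.
5 kHz ≤ fs/2 = 27.5 kHz, passes unchanged.
130 kHz mod fs = 20 kHz.
20 kHz ≤ fs/2 = 27.5 kHz, appears at 20 kHz.
87 kHz mod fs = 32 kHz.
32 kHz > fs/2 = 27.5 kHz, folds to fs − 32 kHz = 23 kHz.
32 kHz > fs/2 = 27.5 kHz, folds to fs − 32 kHz = 23 kHz.
32 kHz and 87 kHz both map to 23 kHz.

23 kHz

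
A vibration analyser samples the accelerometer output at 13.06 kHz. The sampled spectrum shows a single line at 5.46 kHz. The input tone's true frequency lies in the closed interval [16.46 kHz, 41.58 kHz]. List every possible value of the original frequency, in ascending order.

Frequencies that alias to 5.46 kHz are k·fs ± 5.46 kHz for integer k ≥ 0.
k=0: 5.46 kHz.
k=1: 7.6 kHz, 18.52 kHz.
k=2: 20.66 kHz, 31.58 kHz.
k=3: 33.72 kHz, 44.64 kHz.
k=4: 46.78 kHz, 57.7 kHz.
Within [16.46 kHz, 41.58 kHz]: 18.52 kHz, 20.66 kHz, 31.58 kHz, 33.72 kHz.

18.52 kHz, 20.66 kHz, 31.58 kHz, 33.72 kHz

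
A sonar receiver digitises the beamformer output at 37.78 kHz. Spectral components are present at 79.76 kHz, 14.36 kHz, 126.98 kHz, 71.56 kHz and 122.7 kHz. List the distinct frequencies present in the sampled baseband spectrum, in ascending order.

fs/2 = 18.89 kHz.
79.76 kHz mod fs = 4.2 kHz.
4.2 kHz ≤ fs/2 = 18.89 kHz, appears at 4.2 kHz.
14.36 kHz ≤ fs/2 = 18.89 kHz, passes unchanged.
126.98 kHz mod fs = 13.64 kHz.
13.64 kHz ≤ fs/2 = 18.89 kHz, appears at 13.64 kHz.
71.56 kHz mod fs = 33.78 kHz.
33.78 kHz > fs/2 = 18.89 kHz, folds to fs − 33.78 kHz = 4 kHz.
122.7 kHz mod fs = 9.36 kHz.
9.36 kHz ≤ fs/2 = 18.89 kHz, appears at 9.36 kHz.
Distinct values: {4 kHz, 4.2 kHz, 9.36 kHz, 13.64 kHz, 14.36 kHz}.

4 kHz, 4.2 kHz, 9.36 kHz, 13.64 kHz, 14.36 kHz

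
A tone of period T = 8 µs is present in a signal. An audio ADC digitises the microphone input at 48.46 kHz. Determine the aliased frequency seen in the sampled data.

20.38 kHz

T = 8 µs → f = 1/T = 125 kHz.
125 kHz mod fs = 28.08 kHz.
28.08 kHz > fs/2 = 24.23 kHz, folds to fs − 28.08 kHz = 20.38 kHz.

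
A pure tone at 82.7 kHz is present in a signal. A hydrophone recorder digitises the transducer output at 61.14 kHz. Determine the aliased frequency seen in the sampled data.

82.7 kHz mod fs = 21.56 kHz.
21.56 kHz ≤ fs/2 = 30.57 kHz, appears at 21.56 kHz.

21.56 kHz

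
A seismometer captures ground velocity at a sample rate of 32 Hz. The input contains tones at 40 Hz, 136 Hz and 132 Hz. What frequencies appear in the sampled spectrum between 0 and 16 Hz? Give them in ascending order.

4 Hz, 8 Hz

fs/2 = 16 Hz.
40 Hz mod fs = 8 Hz.
8 Hz ≤ fs/2 = 16 Hz, appears at 8 Hz.
136 Hz mod fs = 8 Hz.
8 Hz ≤ fs/2 = 16 Hz, appears at 8 Hz.
132 Hz mod fs = 4 Hz.
4 Hz ≤ fs/2 = 16 Hz, appears at 4 Hz.
Distinct values: {4 Hz, 8 Hz}.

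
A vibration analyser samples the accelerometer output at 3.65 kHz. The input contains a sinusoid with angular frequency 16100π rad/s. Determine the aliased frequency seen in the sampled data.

0.75 kHz

ω = 16100π rad/s → f = ω/(2π) = 8050 Hz = 8.05 kHz.
8.05 kHz mod fs = 0.75 kHz.
0.75 kHz ≤ fs/2 = 1.825 kHz, appears at 0.75 kHz.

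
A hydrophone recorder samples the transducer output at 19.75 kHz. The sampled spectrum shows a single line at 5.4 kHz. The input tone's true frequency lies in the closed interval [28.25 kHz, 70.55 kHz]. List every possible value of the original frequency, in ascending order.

34.1 kHz, 44.9 kHz, 53.85 kHz, 64.65 kHz

Frequencies that alias to 5.4 kHz are k·fs ± 5.4 kHz for integer k ≥ 0.
k=0: 5.4 kHz.
k=1: 14.35 kHz, 25.15 kHz.
k=2: 34.1 kHz, 44.9 kHz.
k=3: 53.85 kHz, 64.65 kHz.
k=4: 73.6 kHz, 84.4 kHz.
Within [28.25 kHz, 70.55 kHz]: 34.1 kHz, 44.9 kHz, 53.85 kHz, 64.65 kHz.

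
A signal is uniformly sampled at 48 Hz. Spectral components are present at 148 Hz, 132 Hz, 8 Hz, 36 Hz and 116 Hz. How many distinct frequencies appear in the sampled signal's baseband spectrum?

4

fs/2 = 24 Hz.
148 Hz mod fs = 4 Hz.
4 Hz ≤ fs/2 = 24 Hz, appears at 4 Hz.
132 Hz mod fs = 36 Hz.
36 Hz > fs/2 = 24 Hz, folds to fs − 36 Hz = 12 Hz.
8 Hz ≤ fs/2 = 24 Hz, passes unchanged.
36 Hz > fs/2 = 24 Hz, folds to fs − 36 Hz = 12 Hz.
116 Hz mod fs = 20 Hz.
20 Hz ≤ fs/2 = 24 Hz, appears at 20 Hz.
Distinct values: {4 Hz, 8 Hz, 12 Hz, 20 Hz} → 4.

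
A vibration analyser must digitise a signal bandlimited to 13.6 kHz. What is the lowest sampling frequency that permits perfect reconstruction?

27.2 kHz

Nyquist rate = 2 × 13.6 kHz = 27.2 kHz.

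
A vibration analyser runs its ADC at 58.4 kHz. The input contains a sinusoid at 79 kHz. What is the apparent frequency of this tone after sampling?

20.6 kHz

79 kHz mod fs = 20.6 kHz.
20.6 kHz ≤ fs/2 = 29.2 kHz, appears at 20.6 kHz.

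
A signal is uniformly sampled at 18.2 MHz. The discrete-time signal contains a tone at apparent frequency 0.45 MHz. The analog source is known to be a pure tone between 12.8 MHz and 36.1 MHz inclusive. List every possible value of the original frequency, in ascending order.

17.75 MHz, 18.65 MHz, 35.95 MHz

Frequencies that alias to 0.45 MHz are k·fs ± 0.45 MHz for integer k ≥ 0.
k=0: 0.45 MHz.
k=1: 17.75 MHz, 18.65 MHz.
k=2: 35.95 MHz, 36.85 MHz.
k=3: 54.15 MHz, 55.05 MHz.
Within [12.8 MHz, 36.1 MHz]: 17.75 MHz, 18.65 MHz, 35.95 MHz.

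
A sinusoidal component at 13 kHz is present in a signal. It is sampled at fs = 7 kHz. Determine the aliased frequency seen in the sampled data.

13 kHz mod fs = 6 kHz.
6 kHz > fs/2 = 3.5 kHz, folds to fs − 6 kHz = 1 kHz.

1 kHz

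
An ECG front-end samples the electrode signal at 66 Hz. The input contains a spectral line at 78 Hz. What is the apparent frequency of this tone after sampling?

78 Hz mod fs = 12 Hz.
12 Hz ≤ fs/2 = 33 Hz, appears at 12 Hz.

12 Hz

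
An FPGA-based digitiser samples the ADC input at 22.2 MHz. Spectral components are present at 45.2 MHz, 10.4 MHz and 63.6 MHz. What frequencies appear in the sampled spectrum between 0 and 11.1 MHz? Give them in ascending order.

0.8 MHz, 3 MHz, 10.4 MHz

fs/2 = 11.1 MHz.
45.2 MHz mod fs = 0.8 MHz.
0.8 MHz ≤ fs/2 = 11.1 MHz, appears at 0.8 MHz.
10.4 MHz ≤ fs/2 = 11.1 MHz, passes unchanged.
63.6 MHz mod fs = 19.2 MHz.
19.2 MHz > fs/2 = 11.1 MHz, folds to fs − 19.2 MHz = 3 MHz.
Distinct values: {0.8 MHz, 3 MHz, 10.4 MHz}.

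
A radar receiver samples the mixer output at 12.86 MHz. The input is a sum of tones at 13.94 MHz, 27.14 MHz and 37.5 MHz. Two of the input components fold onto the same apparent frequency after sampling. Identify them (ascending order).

13.94 MHz, 37.5 MHz

fs/2 = 6.43 MHz.
13.94 MHz mod fs = 1.08 MHz.
1.08 MHz ≤ fs/2 = 6.43 MHz, appears at 1.08 MHz.
27.14 MHz mod fs = 1.42 MHz.
1.42 MHz ≤ fs/2 = 6.43 MHz, appears at 1.42 MHz.
37.5 MHz mod fs = 11.78 MHz.
11.78 MHz > fs/2 = 6.43 MHz, folds to fs − 11.78 MHz = 1.08 MHz.
13.94 MHz and 37.5 MHz both map to 1.08 MHz.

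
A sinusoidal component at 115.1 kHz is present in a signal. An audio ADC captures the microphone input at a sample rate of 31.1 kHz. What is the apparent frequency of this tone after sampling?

115.1 kHz mod fs = 21.8 kHz.
21.8 kHz > fs/2 = 15.55 kHz, folds to fs − 21.8 kHz = 9.3 kHz.

9.3 kHz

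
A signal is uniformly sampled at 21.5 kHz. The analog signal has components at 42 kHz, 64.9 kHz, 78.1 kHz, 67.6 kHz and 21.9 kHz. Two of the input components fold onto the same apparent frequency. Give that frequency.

fs/2 = 10.75 kHz.
42 kHz mod fs = 20.5 kHz.
20.5 kHz > fs/2 = 10.75 kHz, folds to fs − 20.5 kHz = 1 kHz.
64.9 kHz mod fs = 0.4 kHz.
0.4 kHz ≤ fs/2 = 10.75 kHz, appears at 0.4 kHz.
78.1 kHz mod fs = 13.6 kHz.
13.6 kHz > fs/2 = 10.75 kHz, folds to fs − 13.6 kHz = 7.9 kHz.
67.6 kHz mod fs = 3.1 kHz.
3.1 kHz ≤ fs/2 = 10.75 kHz, appears at 3.1 kHz.
21.9 kHz mod fs = 0.4 kHz.
0.4 kHz ≤ fs/2 = 10.75 kHz, appears at 0.4 kHz.
21.9 kHz and 64.9 kHz both map to 0.4 kHz.

0.4 kHz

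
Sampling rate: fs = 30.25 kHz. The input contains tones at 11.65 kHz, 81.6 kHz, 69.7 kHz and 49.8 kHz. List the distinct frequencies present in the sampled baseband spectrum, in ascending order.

fs/2 = 15.125 kHz.
11.65 kHz ≤ fs/2 = 15.125 kHz, passes unchanged.
81.6 kHz mod fs = 21.1 kHz.
21.1 kHz > fs/2 = 15.125 kHz, folds to fs − 21.1 kHz = 9.15 kHz.
69.7 kHz mod fs = 9.2 kHz.
9.2 kHz ≤ fs/2 = 15.125 kHz, appears at 9.2 kHz.
49.8 kHz mod fs = 19.55 kHz.
19.55 kHz > fs/2 = 15.125 kHz, folds to fs − 19.55 kHz = 10.7 kHz.
Distinct values: {9.15 kHz, 9.2 kHz, 10.7 kHz, 11.65 kHz}.

9.15 kHz, 9.2 kHz, 10.7 kHz, 11.65 kHz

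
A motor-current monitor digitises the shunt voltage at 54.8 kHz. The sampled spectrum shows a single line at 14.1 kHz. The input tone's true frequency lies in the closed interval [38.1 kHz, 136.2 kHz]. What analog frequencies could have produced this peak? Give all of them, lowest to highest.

40.7 kHz, 68.9 kHz, 95.5 kHz, 123.7 kHz

Frequencies that alias to 14.1 kHz are k·fs ± 14.1 kHz for integer k ≥ 0.
k=0: 14.1 kHz.
k=1: 40.7 kHz, 68.9 kHz.
k=2: 95.5 kHz, 123.7 kHz.
k=3: 150.3 kHz, 178.5 kHz.
Within [38.1 kHz, 136.2 kHz]: 40.7 kHz, 68.9 kHz, 95.5 kHz, 123.7 kHz.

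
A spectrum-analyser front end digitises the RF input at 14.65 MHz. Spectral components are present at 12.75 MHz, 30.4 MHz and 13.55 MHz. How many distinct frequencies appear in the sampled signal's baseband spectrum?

fs/2 = 7.325 MHz.
12.75 MHz > fs/2 = 7.325 MHz, folds to fs − 12.75 MHz = 1.9 MHz.
30.4 MHz mod fs = 1.1 MHz.
1.1 MHz ≤ fs/2 = 7.325 MHz, appears at 1.1 MHz.
13.55 MHz > fs/2 = 7.325 MHz, folds to fs − 13.55 MHz = 1.1 MHz.
Distinct values: {1.1 MHz, 1.9 MHz} → 2.

2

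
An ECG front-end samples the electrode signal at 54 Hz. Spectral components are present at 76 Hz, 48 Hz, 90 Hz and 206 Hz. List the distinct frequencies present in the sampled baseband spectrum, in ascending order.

fs/2 = 27 Hz.
76 Hz mod fs = 22 Hz.
22 Hz ≤ fs/2 = 27 Hz, appears at 22 Hz.
48 Hz > fs/2 = 27 Hz, folds to fs − 48 Hz = 6 Hz.
90 Hz mod fs = 36 Hz.
36 Hz > fs/2 = 27 Hz, folds to fs − 36 Hz = 18 Hz.
206 Hz mod fs = 44 Hz.
44 Hz > fs/2 = 27 Hz, folds to fs − 44 Hz = 10 Hz.
Distinct values: {6 Hz, 10 Hz, 18 Hz, 22 Hz}.

6 Hz, 10 Hz, 18 Hz, 22 Hz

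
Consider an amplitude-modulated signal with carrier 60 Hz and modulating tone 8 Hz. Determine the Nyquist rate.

136 Hz

AM sidebands sit at fc ± fm = 52 Hz and 68 Hz.
Highest-frequency component: 68 Hz.
Nyquist rate = 2 × 68 Hz = 136 Hz.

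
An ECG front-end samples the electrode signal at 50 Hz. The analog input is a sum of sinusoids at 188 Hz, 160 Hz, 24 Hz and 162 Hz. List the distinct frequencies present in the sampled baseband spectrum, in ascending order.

fs/2 = 25 Hz.
188 Hz mod fs = 38 Hz.
38 Hz > fs/2 = 25 Hz, folds to fs − 38 Hz = 12 Hz.
160 Hz mod fs = 10 Hz.
10 Hz ≤ fs/2 = 25 Hz, appears at 10 Hz.
24 Hz ≤ fs/2 = 25 Hz, passes unchanged.
162 Hz mod fs = 12 Hz.
12 Hz ≤ fs/2 = 25 Hz, appears at 12 Hz.
Distinct values: {10 Hz, 12 Hz, 24 Hz}.

10 Hz, 12 Hz, 24 Hz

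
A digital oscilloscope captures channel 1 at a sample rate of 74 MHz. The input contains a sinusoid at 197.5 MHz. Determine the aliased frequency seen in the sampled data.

24.5 MHz

197.5 MHz mod fs = 49.5 MHz.
49.5 MHz > fs/2 = 37 MHz, folds to fs − 49.5 MHz = 24.5 MHz.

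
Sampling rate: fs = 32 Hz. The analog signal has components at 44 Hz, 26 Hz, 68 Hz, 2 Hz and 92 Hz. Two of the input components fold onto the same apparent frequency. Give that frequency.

fs/2 = 16 Hz.
44 Hz mod fs = 12 Hz.
12 Hz ≤ fs/2 = 16 Hz, appears at 12 Hz.
26 Hz > fs/2 = 16 Hz, folds to fs − 26 Hz = 6 Hz.
68 Hz mod fs = 4 Hz.
4 Hz ≤ fs/2 = 16 Hz, appears at 4 Hz.
2 Hz ≤ fs/2 = 16 Hz, passes unchanged.
92 Hz mod fs = 28 Hz.
28 Hz > fs/2 = 16 Hz, folds to fs − 28 Hz = 4 Hz.
68 Hz and 92 Hz both map to 4 Hz.

4 Hz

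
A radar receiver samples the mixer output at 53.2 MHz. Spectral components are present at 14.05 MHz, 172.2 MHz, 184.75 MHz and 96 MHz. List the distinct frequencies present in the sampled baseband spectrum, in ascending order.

fs/2 = 26.6 MHz.
14.05 MHz ≤ fs/2 = 26.6 MHz, passes unchanged.
172.2 MHz mod fs = 12.6 MHz.
12.6 MHz ≤ fs/2 = 26.6 MHz, appears at 12.6 MHz.
184.75 MHz mod fs = 25.15 MHz.
25.15 MHz ≤ fs/2 = 26.6 MHz, appears at 25.15 MHz.
96 MHz mod fs = 42.8 MHz.
42.8 MHz > fs/2 = 26.6 MHz, folds to fs − 42.8 MHz = 10.4 MHz.
Distinct values: {10.4 MHz, 12.6 MHz, 14.05 MHz, 25.15 MHz}.

10.4 MHz, 12.6 MHz, 14.05 MHz, 25.15 MHz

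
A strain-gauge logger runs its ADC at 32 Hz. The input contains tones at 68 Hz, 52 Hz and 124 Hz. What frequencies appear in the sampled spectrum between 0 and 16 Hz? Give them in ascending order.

fs/2 = 16 Hz.
68 Hz mod fs = 4 Hz.
4 Hz ≤ fs/2 = 16 Hz, appears at 4 Hz.
52 Hz mod fs = 20 Hz.
20 Hz > fs/2 = 16 Hz, folds to fs − 20 Hz = 12 Hz.
124 Hz mod fs = 28 Hz.
28 Hz > fs/2 = 16 Hz, folds to fs − 28 Hz = 4 Hz.
Distinct values: {4 Hz, 12 Hz}.

4 Hz, 12 Hz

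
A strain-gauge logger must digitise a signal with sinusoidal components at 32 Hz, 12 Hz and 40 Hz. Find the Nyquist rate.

Highest-frequency component: 40 Hz.
Nyquist rate = 2 × 40 Hz = 80 Hz.

80 Hz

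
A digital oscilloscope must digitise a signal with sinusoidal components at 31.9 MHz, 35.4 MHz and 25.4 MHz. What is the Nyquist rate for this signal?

Highest-frequency component: 35.4 MHz.
Nyquist rate = 2 × 35.4 MHz = 70.8 MHz.

70.8 MHz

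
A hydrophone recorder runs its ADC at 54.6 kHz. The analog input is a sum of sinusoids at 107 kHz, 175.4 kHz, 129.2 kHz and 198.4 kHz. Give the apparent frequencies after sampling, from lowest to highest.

fs/2 = 27.3 kHz.
107 kHz mod fs = 52.4 kHz.
52.4 kHz > fs/2 = 27.3 kHz, folds to fs − 52.4 kHz = 2.2 kHz.
175.4 kHz mod fs = 11.6 kHz.
11.6 kHz ≤ fs/2 = 27.3 kHz, appears at 11.6 kHz.
129.2 kHz mod fs = 20 kHz.
20 kHz ≤ fs/2 = 27.3 kHz, appears at 20 kHz.
198.4 kHz mod fs = 34.6 kHz.
34.6 kHz > fs/2 = 27.3 kHz, folds to fs − 34.6 kHz = 20 kHz.
Distinct values: {2.2 kHz, 11.6 kHz, 20 kHz}.

2.2 kHz, 11.6 kHz, 20 kHz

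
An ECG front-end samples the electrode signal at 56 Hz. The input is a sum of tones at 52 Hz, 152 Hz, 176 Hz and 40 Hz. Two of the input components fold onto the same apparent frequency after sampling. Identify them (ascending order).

fs/2 = 28 Hz.
52 Hz > fs/2 = 28 Hz, folds to fs − 52 Hz = 4 Hz.
152 Hz mod fs = 40 Hz.
40 Hz > fs/2 = 28 Hz, folds to fs − 40 Hz = 16 Hz.
176 Hz mod fs = 8 Hz.
8 Hz ≤ fs/2 = 28 Hz, appears at 8 Hz.
40 Hz > fs/2 = 28 Hz, folds to fs − 40 Hz = 16 Hz.
40 Hz and 152 Hz both map to 16 Hz.

40 Hz, 152 Hz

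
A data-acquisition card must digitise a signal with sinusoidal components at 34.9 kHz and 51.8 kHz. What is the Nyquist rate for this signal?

103.6 kHz

Highest-frequency component: 51.8 kHz.
Nyquist rate = 2 × 51.8 kHz = 103.6 kHz.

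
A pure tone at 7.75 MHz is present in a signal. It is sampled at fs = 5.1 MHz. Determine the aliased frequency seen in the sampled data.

7.75 MHz mod fs = 2.65 MHz.
2.65 MHz > fs/2 = 2.55 MHz, folds to fs − 2.65 MHz = 2.45 MHz.

2.45 MHz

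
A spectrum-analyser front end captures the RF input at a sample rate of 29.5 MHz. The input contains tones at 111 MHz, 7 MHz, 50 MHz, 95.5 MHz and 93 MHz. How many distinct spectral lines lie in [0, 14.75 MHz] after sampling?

3

fs/2 = 14.75 MHz.
111 MHz mod fs = 22.5 MHz.
22.5 MHz > fs/2 = 14.75 MHz, folds to fs − 22.5 MHz = 7 MHz.
7 MHz ≤ fs/2 = 14.75 MHz, passes unchanged.
50 MHz mod fs = 20.5 MHz.
20.5 MHz > fs/2 = 14.75 MHz, folds to fs − 20.5 MHz = 9 MHz.
95.5 MHz mod fs = 7 MHz.
7 MHz ≤ fs/2 = 14.75 MHz, appears at 7 MHz.
93 MHz mod fs = 4.5 MHz.
4.5 MHz ≤ fs/2 = 14.75 MHz, appears at 4.5 MHz.
Distinct values: {4.5 MHz, 7 MHz, 9 MHz} → 3.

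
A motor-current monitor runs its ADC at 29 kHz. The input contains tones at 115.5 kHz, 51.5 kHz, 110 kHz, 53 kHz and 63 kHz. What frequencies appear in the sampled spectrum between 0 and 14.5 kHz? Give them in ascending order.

fs/2 = 14.5 kHz.
115.5 kHz mod fs = 28.5 kHz.
28.5 kHz > fs/2 = 14.5 kHz, folds to fs − 28.5 kHz = 0.5 kHz.
51.5 kHz mod fs = 22.5 kHz.
22.5 kHz > fs/2 = 14.5 kHz, folds to fs − 22.5 kHz = 6.5 kHz.
110 kHz mod fs = 23 kHz.
23 kHz > fs/2 = 14.5 kHz, folds to fs − 23 kHz = 6 kHz.
53 kHz mod fs = 24 kHz.
24 kHz > fs/2 = 14.5 kHz, folds to fs − 24 kHz = 5 kHz.
63 kHz mod fs = 5 kHz.
5 kHz ≤ fs/2 = 14.5 kHz, appears at 5 kHz.
Distinct values: {0.5 kHz, 5 kHz, 6 kHz, 6.5 kHz}.

0.5 kHz, 5 kHz, 6 kHz, 6.5 kHz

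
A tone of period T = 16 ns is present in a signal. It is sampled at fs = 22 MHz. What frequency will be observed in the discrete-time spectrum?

T = 16 ns → f = 1/T = 62.5 MHz.
62.5 MHz mod fs = 18.5 MHz.
18.5 MHz > fs/2 = 11 MHz, folds to fs − 18.5 MHz = 3.5 MHz.

3.5 MHz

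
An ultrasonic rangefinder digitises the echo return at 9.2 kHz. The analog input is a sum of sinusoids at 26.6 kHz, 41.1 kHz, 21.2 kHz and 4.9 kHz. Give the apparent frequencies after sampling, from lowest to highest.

fs/2 = 4.6 kHz.
26.6 kHz mod fs = 8.2 kHz.
8.2 kHz > fs/2 = 4.6 kHz, folds to fs − 8.2 kHz = 1 kHz.
41.1 kHz mod fs = 4.3 kHz.
4.3 kHz ≤ fs/2 = 4.6 kHz, appears at 4.3 kHz.
21.2 kHz mod fs = 2.8 kHz.
2.8 kHz ≤ fs/2 = 4.6 kHz, appears at 2.8 kHz.
4.9 kHz > fs/2 = 4.6 kHz, folds to fs − 4.9 kHz = 4.3 kHz.
Distinct values: {1 kHz, 2.8 kHz, 4.3 kHz}.

1 kHz, 2.8 kHz, 4.3 kHz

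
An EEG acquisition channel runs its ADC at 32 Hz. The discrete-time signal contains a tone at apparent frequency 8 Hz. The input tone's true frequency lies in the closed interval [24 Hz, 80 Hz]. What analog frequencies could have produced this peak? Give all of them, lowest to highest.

24 Hz, 40 Hz, 56 Hz, 72 Hz

Frequencies that alias to 8 Hz are k·fs ± 8 Hz for integer k ≥ 0.
k=0: 8 Hz.
k=1: 24 Hz, 40 Hz.
k=2: 56 Hz, 72 Hz.
k=3: 88 Hz, 104 Hz.
Within [24 Hz, 80 Hz]: 24 Hz, 40 Hz, 56 Hz, 72 Hz.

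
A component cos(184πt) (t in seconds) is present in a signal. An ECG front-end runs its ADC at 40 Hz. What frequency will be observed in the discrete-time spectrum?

12 Hz

ω = 184π rad/s → f = ω/(2π) = 92 Hz.
92 Hz mod fs = 12 Hz.
12 Hz ≤ fs/2 = 20 Hz, appears at 12 Hz.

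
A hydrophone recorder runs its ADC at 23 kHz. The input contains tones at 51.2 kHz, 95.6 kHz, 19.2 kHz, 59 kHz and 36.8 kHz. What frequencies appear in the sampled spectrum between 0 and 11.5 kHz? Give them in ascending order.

fs/2 = 11.5 kHz.
51.2 kHz mod fs = 5.2 kHz.
5.2 kHz ≤ fs/2 = 11.5 kHz, appears at 5.2 kHz.
95.6 kHz mod fs = 3.6 kHz.
3.6 kHz ≤ fs/2 = 11.5 kHz, appears at 3.6 kHz.
19.2 kHz > fs/2 = 11.5 kHz, folds to fs − 19.2 kHz = 3.8 kHz.
59 kHz mod fs = 13 kHz.
13 kHz > fs/2 = 11.5 kHz, folds to fs − 13 kHz = 10 kHz.
36.8 kHz mod fs = 13.8 kHz.
13.8 kHz > fs/2 = 11.5 kHz, folds to fs − 13.8 kHz = 9.2 kHz.
Distinct values: {3.6 kHz, 3.8 kHz, 5.2 kHz, 9.2 kHz, 10 kHz}.

3.6 kHz, 3.8 kHz, 5.2 kHz, 9.2 kHz, 10 kHz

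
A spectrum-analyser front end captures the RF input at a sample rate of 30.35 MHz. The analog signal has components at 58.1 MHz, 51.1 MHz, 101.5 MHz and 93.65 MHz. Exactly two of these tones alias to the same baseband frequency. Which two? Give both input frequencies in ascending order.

fs/2 = 15.175 MHz.
58.1 MHz mod fs = 27.75 MHz.
27.75 MHz > fs/2 = 15.175 MHz, folds to fs − 27.75 MHz = 2.6 MHz.
51.1 MHz mod fs = 20.75 MHz.
20.75 MHz > fs/2 = 15.175 MHz, folds to fs − 20.75 MHz = 9.6 MHz.
101.5 MHz mod fs = 10.45 MHz.
10.45 MHz ≤ fs/2 = 15.175 MHz, appears at 10.45 MHz.
93.65 MHz mod fs = 2.6 MHz.
2.6 MHz ≤ fs/2 = 15.175 MHz, appears at 2.6 MHz.
58.1 MHz and 93.65 MHz both map to 2.6 MHz.

58.1 MHz, 93.65 MHz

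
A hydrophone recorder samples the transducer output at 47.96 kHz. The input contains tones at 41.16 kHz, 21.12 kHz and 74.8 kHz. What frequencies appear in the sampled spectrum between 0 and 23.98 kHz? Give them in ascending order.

fs/2 = 23.98 kHz.
41.16 kHz > fs/2 = 23.98 kHz, folds to fs − 41.16 kHz = 6.8 kHz.
21.12 kHz ≤ fs/2 = 23.98 kHz, passes unchanged.
74.8 kHz mod fs = 26.84 kHz.
26.84 kHz > fs/2 = 23.98 kHz, folds to fs − 26.84 kHz = 21.12 kHz.
Distinct values: {6.8 kHz, 21.12 kHz}.

6.8 kHz, 21.12 kHz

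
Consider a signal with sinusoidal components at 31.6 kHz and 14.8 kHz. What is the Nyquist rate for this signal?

Highest-frequency component: 31.6 kHz.
Nyquist rate = 2 × 31.6 kHz = 63.2 kHz.

63.2 kHz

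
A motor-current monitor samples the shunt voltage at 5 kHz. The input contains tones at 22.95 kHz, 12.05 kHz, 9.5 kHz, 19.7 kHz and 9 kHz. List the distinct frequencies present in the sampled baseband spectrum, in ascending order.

fs/2 = 2.5 kHz.
22.95 kHz mod fs = 2.95 kHz.
2.95 kHz > fs/2 = 2.5 kHz, folds to fs − 2.95 kHz = 2.05 kHz.
12.05 kHz mod fs = 2.05 kHz.
2.05 kHz ≤ fs/2 = 2.5 kHz, appears at 2.05 kHz.
9.5 kHz mod fs = 4.5 kHz.
4.5 kHz > fs/2 = 2.5 kHz, folds to fs − 4.5 kHz = 0.5 kHz.
19.7 kHz mod fs = 4.7 kHz.
4.7 kHz > fs/2 = 2.5 kHz, folds to fs − 4.7 kHz = 0.3 kHz.
9 kHz mod fs = 4 kHz.
4 kHz > fs/2 = 2.5 kHz, folds to fs − 4 kHz = 1 kHz.
Distinct values: {0.3 kHz, 0.5 kHz, 1 kHz, 2.05 kHz}.

0.3 kHz, 0.5 kHz, 1 kHz, 2.05 kHz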